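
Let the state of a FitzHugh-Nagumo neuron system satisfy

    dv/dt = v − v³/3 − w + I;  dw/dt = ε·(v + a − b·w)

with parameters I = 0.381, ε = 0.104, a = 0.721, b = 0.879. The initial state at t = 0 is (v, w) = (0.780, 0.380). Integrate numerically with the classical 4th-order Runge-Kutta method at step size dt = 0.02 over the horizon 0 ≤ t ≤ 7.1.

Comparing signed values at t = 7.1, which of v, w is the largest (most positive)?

t=0.000: state=(0.780, 0.380)
step 1 (dt=0.02): k1=(0.623, 0.121), k2=(0.624, 0.122), k3=(0.624, 0.122), k4=(0.625, 0.122); state += dt/6·(k1+2k2+2k3+k4)
t=0.020: state=(0.792, 0.382)
t=0.040: state=(0.805, 0.385)
t=0.060: state=(0.818, 0.387)
continuing one RK4 step at a time; state shown every 25 steps (Δt=0.5):
t=0.500: state=(1.092, 0.447)
t=1.000: state=(1.342, 0.526)
t=1.500: state=(1.480, 0.612)
t=2.000: state=(1.525, 0.698)
t=2.500: state=(1.518, 0.781)
t=3.000: state=(1.484, 0.859)
t=3.500: state=(1.437, 0.931)
t=4.000: state=(1.382, 0.998)
t=4.500: state=(1.322, 1.059)
t=5.000: state=(1.256, 1.114)
t=5.500: state=(1.184, 1.163)
t=6.000: state=(1.105, 1.206)
t=6.500: state=(1.014, 1.242)
t=7.000: state=(0.908, 1.272)
t=7.100: state=(0.884, 1.277)
compare at T: v=0.884, w=1.277

largest component: w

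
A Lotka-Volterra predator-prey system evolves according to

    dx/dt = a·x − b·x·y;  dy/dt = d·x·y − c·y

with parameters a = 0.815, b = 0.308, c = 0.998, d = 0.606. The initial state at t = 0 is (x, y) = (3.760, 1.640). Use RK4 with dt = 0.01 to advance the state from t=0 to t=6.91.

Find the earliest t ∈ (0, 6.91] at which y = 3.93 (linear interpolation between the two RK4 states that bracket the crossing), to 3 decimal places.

t=0.000: state=(3.760, 1.640)
step 1 (dt=0.01): k1=(1.165, 2.100), k2=(1.155, 2.119), k3=(1.155, 2.119), k4=(1.144, 2.139); state += dt/6·(k1+2k2+2k3+k4)
t=0.010: state=(3.772, 1.661)
t=0.020: state=(3.783, 1.683)
t=0.030: state=(3.794, 1.705)
continuing one RK4 step at a time; state shown every 25 steps (Δt=0.25):
t=0.250: state=(3.968, 2.300)
t=0.500: state=(3.934, 3.273)
t=0.630: state=(3.789, 3.899)
next step: t=0.640: state=(3.774, 3.950) — y has crossed 3.93
linear interpolation between t=0.630 (3.89942) and t=0.640 (3.95020) → t≈0.636

t = 0.636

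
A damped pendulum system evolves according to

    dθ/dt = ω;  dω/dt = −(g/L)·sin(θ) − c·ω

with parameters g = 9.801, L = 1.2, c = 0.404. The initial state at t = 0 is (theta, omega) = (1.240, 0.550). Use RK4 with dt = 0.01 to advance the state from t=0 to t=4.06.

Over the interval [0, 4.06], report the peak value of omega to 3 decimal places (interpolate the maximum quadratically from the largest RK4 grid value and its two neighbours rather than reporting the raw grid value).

max omega = 2.392

t=0.000: state=(1.240, 0.550)
step 1 (dt=0.01): k1=(0.550, -7.947), k2=(0.510, -7.938), k3=(0.510, -7.938), k4=(0.471, -7.928); state += dt/6·(k1+2k2+2k3+k4)
t=0.010: state=(1.245, 0.471)
t=0.020: state=(1.249, 0.391)
t=0.030: state=(1.253, 0.312)
continuing one RK4 step at a time; state shown every 20 steps (Δt=0.2):
t=0.200: state=(1.195, -0.978)
t=0.400: state=(0.865, -2.256)
t=0.600: state=(0.330, -2.964)
t=0.800: state=(-0.260, -2.777)
t=1.000: state=(-0.727, -1.798)
t=1.200: state=(-0.956, -0.467)
t=1.400: state=(-0.915, 0.852)
t=1.600: state=(-0.633, 1.897)
t=1.800: state=(-0.194, 2.382)
t=2.000: state=(0.269, 2.127)
t=2.200: state=(0.616, 1.269)
t=2.400: state=(0.760, 0.151)
t=2.600: state=(0.680, -0.915)
t=2.800: state=(0.414, -1.673)
t=3.000: state=(0.047, -1.902)
t=3.200: state=(-0.306, -1.539)
t=3.400: state=(-0.541, -0.755)
t=3.600: state=(-0.599, 0.171)
t=3.800: state=(-0.480, 0.980)
t=4.000: state=(-0.229, 1.457)
t=4.060: state=(-0.140, 1.511)
largest grid value and its neighbours: omega(1.820)=2.39053, omega(1.830)=2.39178, omega(1.840)=2.39109
parabola through these three points peaks at t≈1.831 with omega≈2.39180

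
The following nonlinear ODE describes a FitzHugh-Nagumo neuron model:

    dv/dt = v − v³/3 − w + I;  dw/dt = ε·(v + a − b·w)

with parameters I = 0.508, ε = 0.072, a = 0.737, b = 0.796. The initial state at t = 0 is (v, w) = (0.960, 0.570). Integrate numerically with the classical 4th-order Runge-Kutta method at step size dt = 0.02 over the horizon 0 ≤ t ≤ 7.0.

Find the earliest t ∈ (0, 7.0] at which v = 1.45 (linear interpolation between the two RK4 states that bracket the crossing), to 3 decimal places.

t = 1.054

t=0.000: state=(0.960, 0.570)
step 1 (dt=0.02): k1=(0.603, 0.090), k2=(0.603, 0.090), k3=(0.603, 0.090), k4=(0.602, 0.090); state += dt/6·(k1+2k2+2k3+k4)
t=0.020: state=(0.972, 0.572)
t=0.040: state=(0.984, 0.574)
t=0.060: state=(0.996, 0.575)
continuing one RK4 step at a time; state shown every 25 steps (Δt=0.5):
t=0.500: state=(1.241, 0.619)
t=1.000: state=(1.435, 0.676)
t=1.040: state=(1.446, 0.681)
next step: t=1.060: state=(1.452, 0.683) — v has crossed 1.45
linear interpolation between t=1.040 (1.44637) and t=1.060 (1.45159) → t≈1.054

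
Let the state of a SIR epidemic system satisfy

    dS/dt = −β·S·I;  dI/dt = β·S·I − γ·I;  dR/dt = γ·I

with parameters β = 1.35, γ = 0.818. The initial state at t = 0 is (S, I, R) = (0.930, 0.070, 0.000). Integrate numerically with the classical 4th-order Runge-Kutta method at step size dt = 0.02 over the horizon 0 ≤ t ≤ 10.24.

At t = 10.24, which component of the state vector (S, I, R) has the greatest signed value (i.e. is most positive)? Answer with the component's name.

t=0.000: state=(0.930, 0.070, 0.000)
step 1 (dt=0.02): k1=(-0.088, 0.031, 0.057), k2=(-0.088, 0.031, 0.058), k3=(-0.088, 0.031, 0.058), k4=(-0.088, 0.031, 0.058); state += dt/6·(k1+2k2+2k3+k4)
t=0.020: state=(0.928, 0.071, 0.001)
t=0.040: state=(0.926, 0.071, 0.002)
t=0.060: state=(0.925, 0.072, 0.003)
continuing one RK4 step at a time; state shown every 25 steps (Δt=0.5):
t=0.500: state=(0.882, 0.086, 0.032)
t=1.000: state=(0.828, 0.102, 0.070)
t=1.500: state=(0.770, 0.116, 0.115)
t=2.000: state=(0.709, 0.127, 0.164)
t=2.500: state=(0.649, 0.133, 0.218)
t=3.000: state=(0.593, 0.134, 0.272)
t=3.500: state=(0.542, 0.131, 0.327)
t=4.000: state=(0.498, 0.123, 0.379)
t=4.500: state=(0.459, 0.113, 0.427)
t=5.000: state=(0.427, 0.101, 0.471)
t=5.500: state=(0.401, 0.089, 0.510)
t=6.000: state=(0.379, 0.077, 0.544)
t=6.500: state=(0.361, 0.066, 0.573)
t=7.000: state=(0.347, 0.055, 0.598)
t=7.500: state=(0.335, 0.046, 0.619)
t=8.000: state=(0.326, 0.038, 0.636)
t=8.500: state=(0.318, 0.032, 0.650)
t=9.000: state=(0.312, 0.026, 0.662)
t=9.500: state=(0.307, 0.021, 0.672)
t=10.000: state=(0.303, 0.017, 0.680)
t=10.240: state=(0.301, 0.016, 0.683)
compare at T: S=0.301, I=0.016, R=0.683

largest component: R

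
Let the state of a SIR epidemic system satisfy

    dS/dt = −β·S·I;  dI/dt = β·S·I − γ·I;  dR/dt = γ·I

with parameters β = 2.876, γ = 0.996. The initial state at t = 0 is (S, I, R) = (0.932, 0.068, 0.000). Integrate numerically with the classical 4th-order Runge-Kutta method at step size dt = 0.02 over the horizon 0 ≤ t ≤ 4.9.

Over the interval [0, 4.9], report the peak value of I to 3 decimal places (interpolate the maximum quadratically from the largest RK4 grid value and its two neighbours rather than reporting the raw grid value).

t=0.000: state=(0.932, 0.068, 0.000)
step 1 (dt=0.02): k1=(-0.182, 0.115, 0.068), k2=(-0.185, 0.116, 0.069), k3=(-0.185, 0.116, 0.069), k4=(-0.188, 0.118, 0.070); state += dt/6·(k1+2k2+2k3+k4)
t=0.020: state=(0.928, 0.070, 0.001)
t=0.040: state=(0.924, 0.073, 0.003)
t=0.060: state=(0.921, 0.075, 0.004)
continuing one RK4 step at a time; state shown every 10 steps (Δt=0.2):
t=0.200: state=(0.890, 0.094, 0.016)
t=0.400: state=(0.835, 0.127, 0.038)
t=0.600: state=(0.768, 0.165, 0.067)
t=0.800: state=(0.691, 0.206, 0.104)
t=1.000: state=(0.607, 0.245, 0.149)
t=1.200: state=(0.522, 0.277, 0.201)
t=1.400: state=(0.442, 0.300, 0.258)
t=1.600: state=(0.371, 0.310, 0.319)
t=1.800: state=(0.310, 0.309, 0.381)
t=2.000: state=(0.260, 0.298, 0.442)
t=2.200: state=(0.220, 0.280, 0.499)
t=2.400: state=(0.189, 0.258, 0.553)
t=2.600: state=(0.164, 0.234, 0.602)
t=2.800: state=(0.144, 0.209, 0.646)
t=3.000: state=(0.129, 0.186, 0.686)
t=3.200: state=(0.116, 0.163, 0.720)
t=3.400: state=(0.107, 0.143, 0.751)
t=3.600: state=(0.099, 0.124, 0.777)
t=3.800: state=(0.092, 0.107, 0.800)
t=4.000: state=(0.087, 0.093, 0.820)
t=4.200: state=(0.083, 0.080, 0.837)
t=4.400: state=(0.080, 0.068, 0.852)
t=4.600: state=(0.077, 0.059, 0.865)
t=4.800: state=(0.074, 0.050, 0.875)
t=4.900: state=(0.073, 0.046, 0.880)
largest grid value and its neighbours: I(1.660)=0.31080, I(1.680)=0.31084, I(1.700)=0.31076
parabola through these three points peaks at t≈1.676 with I≈0.31084

max I = 0.311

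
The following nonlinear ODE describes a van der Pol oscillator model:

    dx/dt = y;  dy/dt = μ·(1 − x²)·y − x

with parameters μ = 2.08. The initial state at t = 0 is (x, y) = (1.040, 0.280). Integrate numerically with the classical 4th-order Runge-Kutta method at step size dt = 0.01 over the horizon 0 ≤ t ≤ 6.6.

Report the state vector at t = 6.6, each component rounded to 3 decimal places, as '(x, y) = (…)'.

t=0.000: state=(1.040, 0.280)
step 1 (dt=0.01): k1=(0.280, -1.088), k2=(0.275, -1.090), k3=(0.275, -1.090), k4=(0.269, -1.092); state += dt/6·(k1+2k2+2k3+k4)
t=0.010: state=(1.043, 0.269)
t=0.020: state=(1.045, 0.258)
t=0.030: state=(1.048, 0.247)
continuing one RK4 step at a time; state shown every 25 steps (Δt=0.25):
t=0.250: state=(1.076, 0.005)
t=0.500: state=(1.044, -0.253)
t=0.750: state=(0.950, -0.505)
t=1.000: state=(0.788, -0.805)
t=1.250: state=(0.534, -1.267)
t=1.500: state=(0.123, -2.104)
t=1.750: state=(-0.558, -3.351)
t=2.000: state=(-1.423, -3.025)
t=2.250: state=(-1.897, -0.851)
t=2.500: state=(-1.970, 0.058)
t=2.750: state=(-1.923, 0.271)
t=3.000: state=(-1.846, 0.335)
t=3.250: state=(-1.758, 0.372)
t=3.500: state=(-1.660, 0.409)
t=3.750: state=(-1.552, 0.456)
t=4.000: state=(-1.431, 0.520)
t=4.250: state=(-1.290, 0.611)
t=4.500: state=(-1.121, 0.753)
t=4.750: state=(-0.906, 0.993)
t=5.000: state=(-0.607, 1.446)
t=5.250: state=(-0.145, 2.352)
t=5.500: state=(0.615, 3.719)
t=5.750: state=(1.537, 3.008)
t=6.000: state=(1.971, 0.669)
t=6.250: state=(2.016, -0.114)
t=6.500: state=(1.962, -0.279)
t=6.600: state=(1.933, -0.304)

(x, y) = (1.933, -0.304)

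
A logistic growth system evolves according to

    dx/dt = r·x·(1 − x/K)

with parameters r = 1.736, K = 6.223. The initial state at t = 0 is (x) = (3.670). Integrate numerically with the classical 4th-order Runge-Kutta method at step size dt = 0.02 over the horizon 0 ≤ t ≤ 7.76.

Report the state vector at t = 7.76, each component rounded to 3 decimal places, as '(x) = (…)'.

(x) = (6.223)

t=0.000: state=(3.670)
step 1 (dt=0.02): k1=(2.614), k2=(2.605), k3=(2.605), k4=(2.597); state += dt/6·(k1+2k2+2k3+k4)
t=0.020: state=(3.722)
t=0.040: state=(3.774)
t=0.060: state=(3.825)
continuing one RK4 step at a time; state shown every 25 steps (Δt=0.5):
t=0.500: state=(4.816)
t=1.000: state=(5.543)
t=1.500: state=(5.918)
t=2.000: state=(6.091)
t=2.500: state=(6.167)
t=3.000: state=(6.199)
t=3.500: state=(6.213)
t=4.000: state=(6.219)
t=4.500: state=(6.221)
t=5.000: state=(6.222)
t=5.500: state=(6.223)
t=6.000: state=(6.223)
t=6.500: state=(6.223)
t=7.000: state=(6.223)
t=7.500: state=(6.223)
t=7.760: state=(6.223)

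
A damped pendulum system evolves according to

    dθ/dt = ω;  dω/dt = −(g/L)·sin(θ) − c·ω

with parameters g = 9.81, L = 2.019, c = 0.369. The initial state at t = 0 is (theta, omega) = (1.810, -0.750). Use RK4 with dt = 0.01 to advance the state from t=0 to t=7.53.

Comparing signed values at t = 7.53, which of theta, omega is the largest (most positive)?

t=0.000: state=(1.810, -0.750)
step 1 (dt=0.01): k1=(-0.750, -4.444), k2=(-0.772, -4.440), k3=(-0.772, -4.440), k4=(-0.794, -4.436); state += dt/6·(k1+2k2+2k3+k4)
t=0.010: state=(1.802, -0.794)
t=0.020: state=(1.794, -0.839)
t=0.030: state=(1.786, -0.883)
continuing one RK4 step at a time; state shown every 25 steps (Δt=0.25):
t=0.250: state=(1.486, -1.834)
t=0.500: state=(0.907, -2.743)
t=0.750: state=(0.162, -3.080)
t=1.000: state=(-0.560, -2.566)
t=1.250: state=(-1.073, -1.482)
t=1.500: state=(-1.291, -0.269)
t=1.750: state=(-1.214, 0.865)
t=2.000: state=(-0.875, 1.797)
t=2.250: state=(-0.351, 2.305)
t=2.500: state=(0.222, 2.167)
t=2.750: state=(0.684, 1.453)
t=3.000: state=(0.927, 0.473)
t=3.250: state=(0.920, -0.509)
t=3.500: state=(0.688, -1.309)
t=3.750: state=(0.296, -1.745)
t=4.000: state=(-0.142, -1.674)
t=4.250: state=(-0.502, -1.146)
t=4.500: state=(-0.695, -0.376)
t=4.750: state=(-0.689, 0.412)
t=5.000: state=(-0.502, 1.037)
t=5.250: state=(-0.197, 1.346)
t=5.500: state=(0.137, 1.257)
t=5.750: state=(0.403, 0.825)
t=6.000: state=(0.535, 0.214)
t=6.250: state=(0.510, -0.396)
t=6.500: state=(0.349, -0.853)
t=6.750: state=(0.106, -1.041)
t=7.000: state=(-0.145, -0.922)
t=7.250: state=(-0.334, -0.555)
t=7.500: state=(-0.413, -0.072)
t=7.530: state=(-0.414, -0.012)
compare at T: theta=-0.414, omega=-0.012

largest component: omega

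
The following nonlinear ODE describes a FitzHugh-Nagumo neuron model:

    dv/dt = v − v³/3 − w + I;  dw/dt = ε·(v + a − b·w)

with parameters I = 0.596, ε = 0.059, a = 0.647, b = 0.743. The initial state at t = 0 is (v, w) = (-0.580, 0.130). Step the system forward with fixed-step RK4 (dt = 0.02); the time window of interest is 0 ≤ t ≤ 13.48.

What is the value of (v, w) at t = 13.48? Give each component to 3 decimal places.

(v, w) = (-0.858, -0.162)

t=0.000: state=(-0.580, 0.130)
step 1 (dt=0.02): k1=(-0.049, -0.002), k2=(-0.049, -0.002), k3=(-0.049, -0.002), k4=(-0.050, -0.002); state += dt/6·(k1+2k2+2k3+k4)
t=0.020: state=(-0.581, 0.130)
t=0.040: state=(-0.582, 0.130)
t=0.060: state=(-0.583, 0.130)
continuing one RK4 step at a time; state shown every 25 steps (Δt=0.5):
t=0.500: state=(-0.609, 0.129)
t=1.000: state=(-0.647, 0.127)
t=1.500: state=(-0.696, 0.123)
t=2.000: state=(-0.758, 0.118)
t=2.500: state=(-0.830, 0.111)
t=3.000: state=(-0.911, 0.102)
t=3.500: state=(-0.993, 0.091)
t=4.000: state=(-1.070, 0.078)
t=4.500: state=(-1.135, 0.063)
t=5.000: state=(-1.184, 0.047)
t=5.500: state=(-1.217, 0.029)
t=6.000: state=(-1.235, 0.012)
t=6.500: state=(-1.241, -0.006)
t=7.000: state=(-1.238, -0.023)
t=7.500: state=(-1.228, -0.039)
t=8.000: state=(-1.214, -0.055)
t=8.500: state=(-1.195, -0.070)
t=9.000: state=(-1.173, -0.085)
t=9.500: state=(-1.149, -0.098)
t=10.000: state=(-1.123, -0.110)
t=10.500: state=(-1.094, -0.121)
t=11.000: state=(-1.063, -0.131)
t=11.500: state=(-1.030, -0.140)
t=12.000: state=(-0.993, -0.147)
t=12.500: state=(-0.953, -0.154)
t=13.000: state=(-0.907, -0.159)
t=13.480: state=(-0.858, -0.162)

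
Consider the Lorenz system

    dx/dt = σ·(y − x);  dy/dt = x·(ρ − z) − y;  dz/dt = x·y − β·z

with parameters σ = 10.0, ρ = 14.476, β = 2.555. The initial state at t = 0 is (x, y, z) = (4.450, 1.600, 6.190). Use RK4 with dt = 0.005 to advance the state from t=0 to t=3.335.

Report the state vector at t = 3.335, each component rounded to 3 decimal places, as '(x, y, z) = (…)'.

t=0.000: state=(4.450, 1.600, 6.190)
step 1 (dt=0.005): k1=(-28.500, 35.273, -8.695), k2=(-26.906, 34.689, -8.368), k3=(-26.960, 34.720, -8.370), k4=(-25.416, 34.163, -8.055); state += dt/6·(k1+2k2+2k3+k4)
t=0.005: state=(4.315, 1.774, 6.148)
t=0.010: state=(4.195, 1.942, 6.109)
t=0.015: state=(4.090, 2.105, 6.073)
continuing one RK4 step at a time; state shown every 40 steps (Δt=0.2):
t=0.200: state=(5.347, 7.579, 6.967)
t=0.400: state=(9.564, 9.890, 16.740)
t=0.600: state=(5.220, 2.447, 17.095)
t=0.800: state=(2.361, 2.083, 11.241)
t=1.000: state=(3.147, 4.148, 7.990)
t=1.200: state=(6.411, 8.531, 9.720)
t=1.400: state=(8.598, 7.676, 17.403)
t=1.600: state=(4.646, 2.886, 15.387)
t=1.800: state=(3.170, 3.302, 10.810)
t=2.000: state=(4.684, 6.014, 9.274)
t=2.200: state=(7.675, 8.765, 13.442)
t=2.400: state=(6.841, 5.189, 16.785)
t=2.600: state=(4.120, 3.457, 13.261)
t=2.800: state=(4.227, 4.898, 10.482)
t=3.000: state=(6.355, 7.586, 11.638)
t=3.200: state=(7.436, 6.926, 15.727)
t=3.335: state=(6.054, 4.799, 15.620)

(x, y, z) = (6.054, 4.799, 15.620)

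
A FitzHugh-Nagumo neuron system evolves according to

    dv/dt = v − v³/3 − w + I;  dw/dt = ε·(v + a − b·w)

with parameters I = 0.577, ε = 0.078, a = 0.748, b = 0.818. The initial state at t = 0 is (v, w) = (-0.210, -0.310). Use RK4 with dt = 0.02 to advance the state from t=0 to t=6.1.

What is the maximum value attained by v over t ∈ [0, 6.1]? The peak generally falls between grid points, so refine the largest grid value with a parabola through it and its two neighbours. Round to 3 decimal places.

max v = 1.935

t=0.000: state=(-0.210, -0.310)
step 1 (dt=0.02): k1=(0.680, 0.062), k2=(0.686, 0.062), k3=(0.686, 0.062), k4=(0.692, 0.063); state += dt/6·(k1+2k2+2k3+k4)
t=0.020: state=(-0.196, -0.309)
t=0.040: state=(-0.182, -0.307)
t=0.060: state=(-0.168, -0.306)
continuing one RK4 step at a time; state shown every 10 steps (Δt=0.2):
t=0.200: state=(-0.061, -0.297)
t=0.400: state=(0.117, -0.281)
t=0.600: state=(0.330, -0.262)
t=0.800: state=(0.579, -0.240)
t=1.000: state=(0.858, -0.215)
t=1.200: state=(1.146, -0.185)
t=1.400: state=(1.409, -0.151)
t=1.600: state=(1.620, -0.114)
t=1.800: state=(1.767, -0.075)
t=2.000: state=(1.857, -0.034)
t=2.200: state=(1.906, 0.007)
t=2.400: state=(1.928, 0.049)
t=2.600: state=(1.935, 0.090)
t=2.800: state=(1.933, 0.130)
t=3.000: state=(1.925, 0.170)
t=3.200: state=(1.915, 0.209)
t=3.400: state=(1.903, 0.248)
t=3.600: state=(1.889, 0.285)
t=3.800: state=(1.876, 0.323)
t=4.000: state=(1.862, 0.359)
t=4.200: state=(1.847, 0.395)
t=4.400: state=(1.833, 0.430)
t=4.600: state=(1.818, 0.464)
t=4.800: state=(1.804, 0.498)
t=5.000: state=(1.789, 0.531)
t=5.200: state=(1.774, 0.564)
t=5.400: state=(1.759, 0.596)
t=5.600: state=(1.744, 0.627)
t=5.800: state=(1.729, 0.657)
t=6.000: state=(1.714, 0.687)
t=6.100: state=(1.707, 0.702)
largest grid value and its neighbours: v(2.620)=1.93522, v(2.640)=1.93523, v(2.660)=1.93517
parabola through these three points peaks at t≈2.633 with v≈1.93524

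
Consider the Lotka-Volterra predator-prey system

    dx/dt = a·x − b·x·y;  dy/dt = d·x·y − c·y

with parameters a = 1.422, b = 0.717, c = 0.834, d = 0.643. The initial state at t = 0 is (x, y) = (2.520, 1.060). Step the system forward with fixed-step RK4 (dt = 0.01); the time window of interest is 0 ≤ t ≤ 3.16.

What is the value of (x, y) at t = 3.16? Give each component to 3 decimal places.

t=0.000: state=(2.520, 1.060)
step 1 (dt=0.01): k1=(1.668, 0.834), k2=(1.666, 0.843), k3=(1.666, 0.843), k4=(1.664, 0.852); state += dt/6·(k1+2k2+2k3+k4)
t=0.010: state=(2.537, 1.068)
t=0.020: state=(2.553, 1.077)
t=0.030: state=(2.570, 1.086)
continuing one RK4 step at a time; state shown every 20 steps (Δt=0.2):
t=0.200: state=(2.837, 1.267)
t=0.400: state=(3.081, 1.570)
t=0.600: state=(3.176, 1.991)
t=0.800: state=(3.057, 2.523)
t=1.000: state=(2.714, 3.101)
t=1.200: state=(2.226, 3.609)
t=1.400: state=(1.718, 3.935)
t=1.600: state=(1.286, 4.035)
t=1.800: state=(0.963, 3.942)
t=2.000: state=(0.738, 3.719)
t=2.200: state=(0.587, 3.425)
t=2.400: state=(0.489, 3.105)
t=2.600: state=(0.426, 2.786)
t=2.800: state=(0.388, 2.484)
t=3.000: state=(0.368, 2.207)
t=3.160: state=(0.363, 2.005)

(x, y) = (0.363, 2.005)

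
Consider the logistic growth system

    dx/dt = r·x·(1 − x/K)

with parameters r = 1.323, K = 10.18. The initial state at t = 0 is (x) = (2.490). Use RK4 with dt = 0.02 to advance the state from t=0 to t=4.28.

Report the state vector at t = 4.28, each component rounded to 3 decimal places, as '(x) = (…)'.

t=0.000: state=(2.490)
step 1 (dt=0.02): k1=(2.489), k2=(2.505), k3=(2.505), k4=(2.522); state += dt/6·(k1+2k2+2k3+k4)
t=0.020: state=(2.540)
t=0.040: state=(2.591)
t=0.060: state=(2.642)
continuing one RK4 step at a time; state shown every 10 steps (Δt=0.2):
t=0.200: state=(3.020)
t=0.400: state=(3.611)
t=0.600: state=(4.248)
t=0.800: state=(4.914)
t=1.000: state=(5.586)
t=1.200: state=(6.240)
t=1.400: state=(6.857)
t=1.600: state=(7.420)
t=1.800: state=(7.920)
t=2.000: state=(8.351)
t=2.200: state=(8.715)
t=2.400: state=(9.016)
t=2.600: state=(9.263)
t=2.800: state=(9.461)
t=3.000: state=(9.619)
t=3.200: state=(9.744)
t=3.400: state=(9.842)
t=3.600: state=(9.918)
t=3.800: state=(9.978)
t=4.000: state=(10.024)
t=4.200: state=(10.060)
t=4.280: state=(10.072)

(x) = (10.072)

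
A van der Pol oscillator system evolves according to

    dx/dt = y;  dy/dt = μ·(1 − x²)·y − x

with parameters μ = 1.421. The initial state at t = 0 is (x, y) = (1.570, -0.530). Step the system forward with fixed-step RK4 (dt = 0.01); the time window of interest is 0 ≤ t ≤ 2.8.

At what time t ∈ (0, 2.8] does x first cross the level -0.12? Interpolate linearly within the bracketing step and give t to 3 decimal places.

t=0.000: state=(1.570, -0.530)
step 1 (dt=0.01): k1=(-0.530, -0.467), k2=(-0.532, -0.466), k3=(-0.532, -0.466), k4=(-0.535, -0.464); state += dt/6·(k1+2k2+2k3+k4)
t=0.010: state=(1.565, -0.535)
t=0.020: state=(1.559, -0.539)
t=0.030: state=(1.554, -0.544)
continuing one RK4 step at a time; state shown every 10 steps (Δt=0.1):
t=0.100: state=(1.515, -0.576)
t=0.200: state=(1.455, -0.622)
t=0.300: state=(1.390, -0.670)
t=0.400: state=(1.321, -0.723)
t=0.500: state=(1.245, -0.782)
t=0.600: state=(1.164, -0.850)
t=0.700: state=(1.075, -0.930)
t=0.800: state=(0.977, -1.026)
t=0.900: state=(0.869, -1.141)
t=1.000: state=(0.748, -1.281)
t=1.100: state=(0.612, -1.453)
t=1.200: state=(0.457, -1.664)
t=1.300: state=(0.278, -1.920)
t=1.400: state=(0.071, -2.221)
t=1.480: state=(-0.117, -2.486)
next step: t=1.490: state=(-0.142, -2.520) — x has crossed -0.12
linear interpolation between t=1.480 (-0.11715) and t=1.490 (-0.14218) → t≈1.481

t = 1.481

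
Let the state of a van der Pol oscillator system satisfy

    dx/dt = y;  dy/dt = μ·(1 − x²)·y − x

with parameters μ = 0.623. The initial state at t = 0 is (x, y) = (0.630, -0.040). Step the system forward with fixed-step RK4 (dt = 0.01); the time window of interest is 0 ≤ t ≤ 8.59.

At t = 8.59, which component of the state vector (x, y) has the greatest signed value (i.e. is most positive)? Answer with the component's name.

t=0.000: state=(0.630, -0.040)
step 1 (dt=0.01): k1=(-0.040, -0.645), k2=(-0.043, -0.646), k3=(-0.043, -0.646), k4=(-0.046, -0.647); state += dt/6·(k1+2k2+2k3+k4)
t=0.010: state=(0.630, -0.046)
t=0.020: state=(0.629, -0.053)
t=0.030: state=(0.629, -0.059)
continuing one RK4 step at a time; state shown every 50 steps (Δt=0.5):
t=0.500: state=(0.526, -0.379)
t=1.000: state=(0.250, -0.726)
t=1.500: state=(-0.191, -1.016)
t=2.000: state=(-0.723, -1.043)
t=2.500: state=(-1.151, -0.593)
t=3.000: state=(-1.281, 0.068)
t=3.500: state=(-1.102, 0.628)
t=4.000: state=(-0.662, 1.136)
t=4.500: state=(0.042, 1.681)
t=5.000: state=(0.958, 1.822)
t=5.500: state=(1.655, 0.823)
t=6.000: state=(1.784, -0.215)
t=6.500: state=(1.524, -0.772)
t=7.000: state=(1.029, -1.219)
t=7.500: state=(0.280, -1.803)
t=8.000: state=(-0.762, -2.246)
t=8.500: state=(-1.705, -1.258)
t=8.590: state=(-1.805, -0.969)
compare at T: x=-1.805, y=-0.969

largest component: y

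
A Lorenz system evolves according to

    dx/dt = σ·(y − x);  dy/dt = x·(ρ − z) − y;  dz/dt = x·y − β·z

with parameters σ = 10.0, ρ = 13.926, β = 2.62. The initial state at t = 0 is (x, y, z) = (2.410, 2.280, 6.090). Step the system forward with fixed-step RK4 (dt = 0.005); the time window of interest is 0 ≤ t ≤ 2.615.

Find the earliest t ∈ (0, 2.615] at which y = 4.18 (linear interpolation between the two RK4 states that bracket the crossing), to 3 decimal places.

t=0.000: state=(2.410, 2.280, 6.090)
step 1 (dt=0.005): k1=(-1.300, 16.605, -10.461), k2=(-0.852, 16.601, -10.300), k3=(-0.864, 16.609, -10.298), k4=(-0.426, 16.612, -10.136); state += dt/6·(k1+2k2+2k3+k4)
t=0.005: state=(2.406, 2.363, 6.039)
t=0.010: state=(2.406, 2.446, 5.989)
t=0.015: state=(2.410, 2.530, 5.940)
continuing one RK4 step at a time; state shown every 20 steps (Δt=0.1):
t=0.100: state=(2.973, 4.101, 5.424)
next step: t=0.105: state=(3.030, 4.207, 5.416) — y has crossed 4.18
linear interpolation between t=0.100 (4.10057) and t=0.105 (4.20745) → t≈0.104

t = 0.104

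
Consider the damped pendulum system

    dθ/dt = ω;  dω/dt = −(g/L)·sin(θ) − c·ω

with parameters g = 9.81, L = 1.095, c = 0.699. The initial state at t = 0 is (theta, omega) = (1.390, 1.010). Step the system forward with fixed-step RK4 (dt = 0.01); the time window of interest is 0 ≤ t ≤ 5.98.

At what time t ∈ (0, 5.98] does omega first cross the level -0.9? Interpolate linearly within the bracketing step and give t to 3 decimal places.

t = 0.215

t=0.000: state=(1.390, 1.010)
step 1 (dt=0.01): k1=(1.010, -9.519), k2=(0.962, -9.494), k3=(0.963, -9.493), k4=(0.915, -9.468); state += dt/6·(k1+2k2+2k3+k4)
t=0.010: state=(1.400, 0.915)
t=0.020: state=(1.408, 0.821)
t=0.030: state=(1.416, 0.727)
continuing one RK4 step at a time; state shown every 20 steps (Δt=0.2):
t=0.200: state=(1.409, -0.777)
t=0.210: state=(1.401, -0.860)
next step: t=0.220: state=(1.392, -0.942) — omega has crossed -0.9
linear interpolation between t=0.210 (-0.85978) and t=0.220 (-0.94172) → t≈0.215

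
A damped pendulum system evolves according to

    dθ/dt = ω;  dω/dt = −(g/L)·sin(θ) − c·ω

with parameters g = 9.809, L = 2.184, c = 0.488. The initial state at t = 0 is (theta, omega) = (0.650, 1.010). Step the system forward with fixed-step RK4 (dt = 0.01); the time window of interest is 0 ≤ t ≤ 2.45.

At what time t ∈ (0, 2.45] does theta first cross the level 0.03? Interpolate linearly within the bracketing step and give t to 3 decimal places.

t = 1.119

t=0.000: state=(0.650, 1.010)
step 1 (dt=0.01): k1=(1.010, -3.211), k2=(0.994, -3.221), k3=(0.994, -3.221), k4=(0.978, -3.231); state += dt/6·(k1+2k2+2k3+k4)
t=0.010: state=(0.660, 0.978)
t=0.020: state=(0.670, 0.945)
t=0.030: state=(0.679, 0.913)
continuing one RK4 step at a time; state shown every 10 steps (Δt=0.1):
t=0.100: state=(0.735, 0.681)
t=0.200: state=(0.786, 0.346)
t=0.300: state=(0.804, 0.015)
t=0.400: state=(0.790, -0.300)
t=0.500: state=(0.745, -0.590)
t=0.600: state=(0.673, -0.848)
t=0.700: state=(0.577, -1.064)
t=0.800: state=(0.461, -1.231)
t=0.900: state=(0.332, -1.342)
t=1.000: state=(0.195, -1.392)
t=1.100: state=(0.056, -1.381)
t=1.110: state=(0.042, -1.376)
next step: t=1.120: state=(0.028, -1.371) — theta has crossed 0.03
linear interpolation between t=1.110 (0.04208) and t=1.120 (0.02834) → t≈1.119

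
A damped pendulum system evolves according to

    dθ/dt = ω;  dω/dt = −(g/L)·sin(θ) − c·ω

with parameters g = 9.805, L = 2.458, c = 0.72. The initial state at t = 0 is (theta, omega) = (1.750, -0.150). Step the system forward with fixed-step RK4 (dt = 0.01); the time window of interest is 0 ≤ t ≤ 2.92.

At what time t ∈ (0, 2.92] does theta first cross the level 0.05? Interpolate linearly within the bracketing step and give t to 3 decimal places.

t = 1.054

t=0.000: state=(1.750, -0.150)
step 1 (dt=0.01): k1=(-0.150, -3.817), k2=(-0.169, -3.804), k3=(-0.169, -3.804), k4=(-0.188, -3.791); state += dt/6·(k1+2k2+2k3+k4)
t=0.010: state=(1.748, -0.188)
t=0.020: state=(1.746, -0.226)
t=0.030: state=(1.744, -0.263)
continuing one RK4 step at a time; state shown every 10 steps (Δt=0.1):
t=0.100: state=(1.716, -0.519)
t=0.200: state=(1.647, -0.865)
t=0.300: state=(1.544, -1.190)
t=0.400: state=(1.410, -1.490)
t=0.500: state=(1.247, -1.760)
t=0.600: state=(1.059, -1.989)
t=0.700: state=(0.851, -2.165)
t=0.800: state=(0.628, -2.273)
t=0.900: state=(0.399, -2.303)
t=1.000: state=(0.171, -2.251)
t=1.050: state=(0.059, -2.193)
next step: t=1.060: state=(0.037, -2.180) — theta has crossed 0.05
linear interpolation between t=1.050 (0.05933) and t=1.060 (0.03746) → t≈1.054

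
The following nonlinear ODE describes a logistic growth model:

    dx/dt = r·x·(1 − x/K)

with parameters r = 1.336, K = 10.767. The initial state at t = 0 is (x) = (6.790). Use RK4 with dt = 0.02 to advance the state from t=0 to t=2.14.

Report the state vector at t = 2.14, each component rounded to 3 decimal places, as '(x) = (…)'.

(x) = (10.417)

t=0.000: state=(6.790)
step 1 (dt=0.02): k1=(3.351), k2=(3.339), k3=(3.339), k4=(3.327); state += dt/6·(k1+2k2+2k3+k4)
t=0.020: state=(6.857)
t=0.040: state=(6.923)
t=0.060: state=(6.989)
continuing one RK4 step at a time; state shown every 5 steps (Δt=0.1):
t=0.100: state=(7.119)
t=0.200: state=(7.434)
t=0.300: state=(7.733)
t=0.400: state=(8.016)
t=0.500: state=(8.280)
t=0.600: state=(8.527)
t=0.700: state=(8.754)
t=0.800: state=(8.964)
t=0.900: state=(9.156)
t=1.000: state=(9.330)
t=1.100: state=(9.489)
t=1.200: state=(9.632)
t=1.300: state=(9.760)
t=1.400: state=(9.876)
t=1.500: state=(9.979)
t=1.600: state=(10.071)
t=1.700: state=(10.153)
t=1.800: state=(10.226)
t=1.900: state=(10.291)
t=2.000: state=(10.348)
t=2.100: state=(10.399)
t=2.140: state=(10.417)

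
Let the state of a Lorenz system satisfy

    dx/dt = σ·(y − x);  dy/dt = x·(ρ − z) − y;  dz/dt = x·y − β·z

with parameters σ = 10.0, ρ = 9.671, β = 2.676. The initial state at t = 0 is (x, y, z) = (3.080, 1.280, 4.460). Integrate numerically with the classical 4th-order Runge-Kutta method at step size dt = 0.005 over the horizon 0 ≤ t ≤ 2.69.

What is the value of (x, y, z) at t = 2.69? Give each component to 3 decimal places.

t=0.000: state=(3.080, 1.280, 4.460)
step 1 (dt=0.005): k1=(-18.000, 14.770, -7.993), k2=(-17.181, 14.559, -7.885), k3=(-17.207, 14.570, -7.884), k4=(-16.411, 14.367, -7.779); state += dt/6·(k1+2k2+2k3+k4)
t=0.005: state=(2.994, 1.353, 4.421)
t=0.010: state=(2.916, 1.424, 4.382)
t=0.015: state=(2.845, 1.493, 4.345)
continuing one RK4 step at a time; state shown every 20 steps (Δt=0.1):
t=0.100: state=(2.414, 2.522, 3.849)
t=0.200: state=(2.927, 3.765, 3.676)
t=0.300: state=(4.007, 5.300, 4.201)
t=0.400: state=(5.431, 6.914, 5.791)
t=0.500: state=(6.744, 7.737, 8.470)
t=0.600: state=(7.137, 6.851, 11.074)
t=0.700: state=(6.248, 4.898, 11.957)
t=0.800: state=(4.794, 3.396, 11.111)
t=0.900: state=(3.646, 2.785, 9.604)
t=1.000: state=(3.075, 2.775, 8.144)
t=1.100: state=(2.997, 3.121, 7.003)
t=1.200: state=(3.289, 3.736, 6.297)
t=1.300: state=(3.869, 4.571, 6.125)
t=1.400: state=(4.655, 5.497, 6.586)
t=1.500: state=(5.472, 6.212, 7.681)
t=1.600: state=(6.017, 6.315, 9.096)
t=1.700: state=(6.009, 5.697, 10.175)
t=1.800: state=(5.470, 4.769, 10.424)
t=1.900: state=(4.742, 4.047, 9.928)
t=2.000: state=(4.163, 3.724, 9.089)
t=2.100: state=(3.881, 3.754, 8.255)
t=2.200: state=(3.896, 4.043, 7.636)
t=2.300: state=(4.152, 4.503, 7.348)
t=2.400: state=(4.567, 5.028, 7.452)
t=2.500: state=(5.029, 5.464, 7.928)
t=2.600: state=(5.385, 5.636, 8.629)
t=2.690: state=(5.498, 5.493, 9.222)

(x, y, z) = (5.498, 5.493, 9.222)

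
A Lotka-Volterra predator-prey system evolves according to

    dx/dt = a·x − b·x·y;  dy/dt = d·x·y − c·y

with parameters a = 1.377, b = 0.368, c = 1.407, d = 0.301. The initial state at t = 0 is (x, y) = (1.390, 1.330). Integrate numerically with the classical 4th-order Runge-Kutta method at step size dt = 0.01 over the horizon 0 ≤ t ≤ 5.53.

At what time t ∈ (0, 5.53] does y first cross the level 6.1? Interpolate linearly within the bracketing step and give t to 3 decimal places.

t = 2.561

t=0.000: state=(1.390, 1.330)
step 1 (dt=0.01): k1=(1.234, -1.315), k2=(1.243, -1.306), k3=(1.243, -1.306), k4=(1.251, -1.297); state += dt/6·(k1+2k2+2k3+k4)
t=0.010: state=(1.402, 1.317)
t=0.020: state=(1.415, 1.304)
t=0.030: state=(1.428, 1.291)
continuing one RK4 step at a time; state shown every 20 steps (Δt=0.2):
t=0.200: state=(1.675, 1.100)
t=0.400: state=(2.048, 0.928)
t=0.600: state=(2.531, 0.804)
t=0.800: state=(3.153, 0.719)
t=1.000: state=(3.946, 0.672)
t=1.200: state=(4.949, 0.662)
t=1.400: state=(6.202, 0.698)
t=1.600: state=(7.735, 0.800)
t=1.800: state=(9.538, 1.014)
t=2.000: state=(11.498, 1.441)
t=2.200: state=(13.245, 2.297)
t=2.400: state=(13.944, 3.962)
t=2.560: state=(12.972, 6.087)
next step: t=2.570: state=(12.857, 6.240) — y has crossed 6.1
linear interpolation between t=2.560 (6.08744) and t=2.570 (6.24033) → t≈2.561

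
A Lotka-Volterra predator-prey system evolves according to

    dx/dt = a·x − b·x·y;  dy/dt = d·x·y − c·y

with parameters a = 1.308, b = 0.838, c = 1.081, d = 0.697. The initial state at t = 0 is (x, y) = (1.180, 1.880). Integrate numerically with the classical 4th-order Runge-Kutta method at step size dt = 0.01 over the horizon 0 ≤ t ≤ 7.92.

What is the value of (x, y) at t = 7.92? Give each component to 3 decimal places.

t=0.000: state=(1.180, 1.880)
step 1 (dt=0.01): k1=(-0.316, -0.486), k2=(-0.313, -0.487), k3=(-0.313, -0.487), k4=(-0.310, -0.489); state += dt/6·(k1+2k2+2k3+k4)
t=0.010: state=(1.177, 1.875)
t=0.020: state=(1.174, 1.870)
t=0.030: state=(1.171, 1.865)
continuing one RK4 step at a time; state shown every 50 steps (Δt=0.5):
t=0.500: state=(1.089, 1.620)
t=1.000: state=(1.119, 1.382)
t=1.500: state=(1.253, 1.214)
t=2.000: state=(1.479, 1.135)
t=2.500: state=(1.764, 1.162)
t=3.000: state=(2.029, 1.314)
t=3.500: state=(2.131, 1.591)
t=4.000: state=(1.966, 1.907)
t=4.500: state=(1.627, 2.082)
t=5.000: state=(1.315, 2.018)
t=5.500: state=(1.134, 1.794)
t=6.000: state=(1.087, 1.533)
t=6.500: state=(1.154, 1.315)
t=7.000: state=(1.321, 1.176)
t=7.500: state=(1.572, 1.132)
t=7.920: state=(1.817, 1.180)

(x, y) = (1.817, 1.180)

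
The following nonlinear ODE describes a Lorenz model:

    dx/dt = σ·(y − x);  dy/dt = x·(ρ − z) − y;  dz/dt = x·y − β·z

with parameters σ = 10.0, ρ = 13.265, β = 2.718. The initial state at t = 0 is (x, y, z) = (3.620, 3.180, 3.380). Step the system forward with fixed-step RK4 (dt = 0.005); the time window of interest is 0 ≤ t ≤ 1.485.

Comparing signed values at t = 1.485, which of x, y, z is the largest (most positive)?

t=0.000: state=(3.620, 3.180, 3.380)
step 1 (dt=0.005): k1=(-4.400, 32.604, 2.325), k2=(-3.475, 32.392, 2.568), k3=(-3.503, 32.414, 2.572), k4=(-2.604, 32.222, 2.818); state += dt/6·(k1+2k2+2k3+k4)
t=0.005: state=(3.603, 3.342, 3.393)
t=0.010: state=(3.594, 3.502, 3.408)
t=0.015: state=(3.593, 3.661, 3.426)
continuing one RK4 step at a time; state shown every 10 steps (Δt=0.05):
t=0.050: state=(3.786, 4.764, 3.632)
t=0.100: state=(4.516, 6.408, 4.253)
t=0.150: state=(5.635, 8.177, 5.449)
t=0.200: state=(7.007, 9.886, 7.447)
t=0.250: state=(8.418, 11.058, 10.326)
t=0.300: state=(9.502, 11.047, 13.726)
t=0.350: state=(9.833, 9.530, 16.715)
t=0.400: state=(9.194, 7.014, 18.310)
t=0.450: state=(7.790, 4.530, 18.268)
t=0.500: state=(6.107, 2.783, 17.113)
t=0.550: state=(4.576, 1.847, 15.501)
t=0.600: state=(3.410, 1.481, 13.832)
t=0.650: state=(2.634, 1.437, 12.275)
t=0.700: state=(2.186, 1.563, 10.881)
t=0.750: state=(1.986, 1.790, 9.660)
t=0.800: state=(1.972, 2.100, 8.611)
t=0.850: state=(2.105, 2.504, 7.735)
t=0.900: state=(2.368, 3.023, 7.040)
t=0.950: state=(2.762, 3.685, 6.547)
t=1.000: state=(3.297, 4.517, 6.296)
t=1.050: state=(3.987, 5.531, 6.352)
t=1.100: state=(4.840, 6.703, 6.810)
t=1.150: state=(5.837, 7.936, 7.781)
t=1.200: state=(6.903, 9.018, 9.337)
t=1.250: state=(7.886, 9.625, 11.408)
t=1.300: state=(8.560, 9.436, 13.670)
t=1.350: state=(8.704, 8.375, 15.569)
t=1.400: state=(8.239, 6.758, 16.608)
t=1.450: state=(7.300, 5.120, 16.653)
t=1.485: state=(6.505, 4.185, 16.209)
compare at T: x=6.505, y=4.185, z=16.209

largest component: z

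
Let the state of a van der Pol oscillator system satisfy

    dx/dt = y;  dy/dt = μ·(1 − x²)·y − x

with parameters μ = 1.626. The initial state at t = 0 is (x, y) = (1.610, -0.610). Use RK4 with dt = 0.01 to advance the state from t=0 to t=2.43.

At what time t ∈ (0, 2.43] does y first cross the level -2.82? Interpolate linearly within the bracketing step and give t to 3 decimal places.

t = 1.569

t=0.000: state=(1.610, -0.610)
step 1 (dt=0.01): k1=(-0.610, -0.031), k2=(-0.610, -0.037), k3=(-0.610, -0.037), k4=(-0.610, -0.043); state += dt/6·(k1+2k2+2k3+k4)
t=0.010: state=(1.604, -0.610)
t=0.020: state=(1.598, -0.611)
t=0.030: state=(1.592, -0.611)
continuing one RK4 step at a time; state shown every 10 steps (Δt=0.1):
t=0.100: state=(1.549, -0.619)
t=0.200: state=(1.486, -0.638)
t=0.300: state=(1.421, -0.665)
t=0.400: state=(1.353, -0.702)
t=0.500: state=(1.280, -0.747)
t=0.600: state=(1.203, -0.803)
t=0.700: state=(1.119, -0.872)
t=0.800: state=(1.028, -0.956)
t=0.900: state=(0.927, -1.061)
t=1.000: state=(0.815, -1.193)
t=1.100: state=(0.688, -1.358)
t=1.200: state=(0.542, -1.566)
t=1.300: state=(0.373, -1.829)
t=1.400: state=(0.174, -2.155)
t=1.500: state=(-0.060, -2.539)
t=1.560: state=(-0.220, -2.784)
next step: t=1.570: state=(-0.248, -2.825) — y has crossed -2.82
linear interpolation between t=1.560 (-2.78438) and t=1.570 (-2.82514) → t≈1.569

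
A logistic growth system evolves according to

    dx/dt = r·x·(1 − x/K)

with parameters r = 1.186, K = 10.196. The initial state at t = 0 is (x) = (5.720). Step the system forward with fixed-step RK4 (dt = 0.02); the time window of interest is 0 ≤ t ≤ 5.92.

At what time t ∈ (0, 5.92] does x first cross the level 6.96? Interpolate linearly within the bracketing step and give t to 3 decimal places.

t = 0.439

t=0.000: state=(5.720)
step 1 (dt=0.02): k1=(2.978), k2=(2.974), k3=(2.974), k4=(2.969); state += dt/6·(k1+2k2+2k3+k4)
t=0.020: state=(5.779)
t=0.040: state=(5.839)
t=0.060: state=(5.898)
continuing one RK4 step at a time; state shown every 10 steps (Δt=0.2):
t=0.200: state=(6.304)
t=0.400: state=(6.857)
t=0.420: state=(6.910)
next step: t=0.440: state=(6.963) — x has crossed 6.96
linear interpolation between t=0.420 (6.91013) and t=0.440 (6.96273) → t≈0.439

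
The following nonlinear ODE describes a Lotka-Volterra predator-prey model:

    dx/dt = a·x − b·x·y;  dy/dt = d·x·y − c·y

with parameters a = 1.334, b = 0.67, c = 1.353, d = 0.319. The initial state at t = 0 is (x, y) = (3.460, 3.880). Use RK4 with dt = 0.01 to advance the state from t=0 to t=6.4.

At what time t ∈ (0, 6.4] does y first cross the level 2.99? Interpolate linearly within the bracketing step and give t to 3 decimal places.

t = 0.511

t=0.000: state=(3.460, 3.880)
step 1 (dt=0.01): k1=(-4.379, -0.967), k2=(-4.340, -0.993), k3=(-4.340, -0.993), k4=(-4.301, -1.018); state += dt/6·(k1+2k2+2k3+k4)
t=0.010: state=(3.417, 3.870)
t=0.020: state=(3.374, 3.860)
t=0.030: state=(3.332, 3.849)
continuing one RK4 step at a time; state shown every 25 steps (Δt=0.25):
t=0.250: state=(2.593, 3.511)
t=0.500: state=(2.094, 3.012)
t=0.510: state=(2.080, 2.992)
next step: t=0.520: state=(2.066, 2.971) — y has crossed 2.99
linear interpolation between t=0.510 (2.99155) and t=0.520 (2.97093) → t≈0.511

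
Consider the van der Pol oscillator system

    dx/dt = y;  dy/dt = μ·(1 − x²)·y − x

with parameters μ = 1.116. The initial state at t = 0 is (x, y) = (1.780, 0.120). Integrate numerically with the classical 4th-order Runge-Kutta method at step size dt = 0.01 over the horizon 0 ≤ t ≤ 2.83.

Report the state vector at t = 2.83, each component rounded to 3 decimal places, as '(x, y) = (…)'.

(x, y) = (-1.870, -1.006)

t=0.000: state=(1.780, 0.120)
step 1 (dt=0.01): k1=(0.120, -2.070), k2=(0.110, -2.046), k3=(0.110, -2.046), k4=(0.100, -2.022); state += dt/6·(k1+2k2+2k3+k4)
t=0.010: state=(1.781, 0.100)
t=0.020: state=(1.782, 0.080)
t=0.030: state=(1.783, 0.060)
continuing one RK4 step at a time; state shown every 10 steps (Δt=0.1):
t=0.100: state=(1.782, -0.064)
t=0.200: state=(1.769, -0.208)
t=0.300: state=(1.742, -0.322)
t=0.400: state=(1.705, -0.413)
t=0.500: state=(1.660, -0.489)
t=0.600: state=(1.607, -0.555)
t=0.700: state=(1.549, -0.616)
t=0.800: state=(1.484, -0.674)
t=0.900: state=(1.414, -0.732)
t=1.000: state=(1.338, -0.794)
t=1.100: state=(1.255, -0.861)
t=1.200: state=(1.165, -0.935)
t=1.300: state=(1.068, -1.020)
t=1.400: state=(0.961, -1.118)
t=1.500: state=(0.844, -1.233)
t=1.600: state=(0.714, -1.367)
t=1.700: state=(0.569, -1.526)
t=1.800: state=(0.408, -1.712)
t=1.900: state=(0.226, -1.926)
t=2.000: state=(0.022, -2.162)
t=2.100: state=(-0.207, -2.405)
t=2.200: state=(-0.458, -2.620)
t=2.300: state=(-0.728, -2.754)
t=2.400: state=(-1.004, -2.742)
t=2.500: state=(-1.270, -2.540)
t=2.600: state=(-1.506, -2.155)
t=2.700: state=(-1.697, -1.660)
t=2.800: state=(-1.838, -1.150)
t=2.830: state=(-1.870, -1.006)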